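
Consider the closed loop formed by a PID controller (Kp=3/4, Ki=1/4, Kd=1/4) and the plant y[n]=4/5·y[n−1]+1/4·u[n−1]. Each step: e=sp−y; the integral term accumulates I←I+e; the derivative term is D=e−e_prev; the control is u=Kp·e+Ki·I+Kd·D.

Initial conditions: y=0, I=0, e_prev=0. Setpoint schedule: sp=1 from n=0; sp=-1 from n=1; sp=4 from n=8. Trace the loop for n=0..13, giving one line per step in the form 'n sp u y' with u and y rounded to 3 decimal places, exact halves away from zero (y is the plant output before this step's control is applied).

0 1 1.250 0.000
1 -1 -1.641 0.313
2 -1 -0.800 -0.160
3 -1 -0.918 -0.328
4 -1 -0.923 -0.492
5 -1 -0.926 -0.624
6 -1 -0.919 -0.731
7 -1 -0.909 -0.815
8 4 5.354 -0.879
9 4 3.415 0.635
10 4 3.726 1.362
11 4 3.744 2.021
12 4 3.738 2.553
13 4 3.703 2.977

(exact arithmetic carried between steps; '≈' marks a value shown rounded to 6 d.p. or computed from one; I and e_prev carry over from the previous line; the table rounds u and y to 3 d.p., halves away from zero)
n=0: y=0, sp=1, e=sp−y=1; I=1, D=e−e_prev=1; u=3/4·1+1/4·1+1/4·1=1.25; next y=4/5·0+1/4·1.25=0.3125
n=1: y=0.3125, sp=-1, e=sp−y=-1.3125; I=-0.3125, D=e−e_prev=-2.3125; u=3/4·(-1.3125)+1/4·(-0.3125)+1/4·(-2.3125)=-1.640625; next y=4/5·0.3125+1/4·(-1.640625)≈-0.160156
n=2: y≈-0.160156, sp=-1, e=sp−y≈-0.839844; I≈-1.152344, D=e−e_prev≈0.472656; u=3/4·(-0.839844)+1/4·(-1.152344)+1/4·0.472656≈-0.799805; next y=4/5·(-0.160156)+1/4·(-0.799805)≈-0.328076
n=3: y≈-0.328076, sp=-1, e=sp−y≈-0.671924; I≈-1.824268, D=e−e_prev≈0.167920; u=3/4·(-0.671924)+1/4·(-1.824268)+1/4·0.167920≈-0.918030; next y=4/5·(-0.328076)+1/4·(-0.918030)≈-0.491968
n=4: y≈-0.491968, sp=-1, e=sp−y≈-0.508032; I≈-2.332299, D=e−e_prev≈0.163892; u=3/4·(-0.508032)+1/4·(-2.332299)+1/4·0.163892≈-0.923125; next y=4/5·(-0.491968)+1/4·(-0.923125)≈-0.624356
n=5: y≈-0.624356, sp=-1, e=sp−y≈-0.375644; I≈-2.707943, D=e−e_prev≈0.132388; u=3/4·(-0.375644)+1/4·(-2.707943)+1/4·0.132388≈-0.925622; next y=4/5·(-0.624356)+1/4·(-0.925622)≈-0.730890
n=6: y≈-0.730890, sp=-1, e=sp−y≈-0.269110; I≈-2.977053, D=e−e_prev≈0.106534; u=3/4·(-0.269110)+1/4·(-2.977053)+1/4·0.106534≈-0.919462; next y=4/5·(-0.730890)+1/4·(-0.919462)≈-0.814578
n=7: y≈-0.814578, sp=-1, e=sp−y≈-0.185422; I≈-3.162475, D=e−e_prev≈0.083687; u=3/4·(-0.185422)+1/4·(-3.162475)+1/4·0.083687≈-0.908764; next y=4/5·(-0.814578)+1/4·(-0.908764)≈-0.878853
n=8: y≈-0.878853, sp=4, e=sp−y≈4.878853; I≈1.716378, D=e−e_prev≈5.064275; u=3/4·4.878853+1/4·1.716378+1/4·5.064275≈5.354303; next y=4/5·(-0.878853)+1/4·5.354303≈0.635493
n=9: y≈0.635493, sp=4, e=sp−y≈3.364507; I≈5.080885, D=e−e_prev≈-1.514346; u=3/4·3.364507+1/4·5.080885+1/4·(-1.514346)≈3.415015; next y=4/5·0.635493+1/4·3.415015≈1.362148
n=10: y≈1.362148, sp=4, e=sp−y≈2.637852; I≈7.718736, D=e−e_prev≈-0.726655; u=3/4·2.637852+1/4·7.718736+1/4·(-0.726655)≈3.726409; next y=4/5·1.362148+1/4·3.726409≈2.021321
n=11: y≈2.021321, sp=4, e=sp−y≈1.978679; I≈9.697415, D=e−e_prev≈-0.659173; u=3/4·1.978679+1/4·9.697415+1/4·(-0.659173)≈3.743570; next y=4/5·2.021321+1/4·3.743570≈2.552949
n=12: y≈2.552949, sp=4, e=sp−y≈1.447051; I≈11.144466, D=e−e_prev≈-0.531628; u=3/4·1.447051+1/4·11.144466+1/4·(-0.531628)≈3.738498; next y=4/5·2.552949+1/4·3.738498≈2.976984
n=13: y≈2.976984, sp=4, e=sp−y≈1.023016; I≈12.167482, D=e−e_prev≈-0.424035; u=3/4·1.023016+1/4·12.167482+1/4·(-0.424035)≈3.703124; next y=4/5·2.976984+1/4·3.703124≈3.307368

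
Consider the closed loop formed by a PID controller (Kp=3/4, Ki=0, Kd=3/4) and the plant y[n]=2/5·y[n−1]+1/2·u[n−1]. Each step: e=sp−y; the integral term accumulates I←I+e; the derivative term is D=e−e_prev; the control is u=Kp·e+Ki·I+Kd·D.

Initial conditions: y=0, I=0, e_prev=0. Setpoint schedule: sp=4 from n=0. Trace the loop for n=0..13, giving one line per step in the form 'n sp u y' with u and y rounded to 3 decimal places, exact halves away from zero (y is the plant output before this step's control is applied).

0 4 6.000 0.000
1 4 -1.500 3.000
2 4 4.575 0.450
3 4 -0.364 2.468
4 4 3.643 0.805
5 4 0.389 2.144
6 4 3.030 1.052
7 4 0.885 1.936
8 4 2.626 1.217
9 4 1.213 1.800
10 4 2.360 1.326
11 4 1.429 1.711
12 4 2.185 1.399
13 4 1.571 1.652

(exact arithmetic carried between steps; '≈' marks a value shown rounded to 6 d.p. or computed from one; I and e_prev carry over from the previous line; the table rounds u and y to 3 d.p., halves away from zero)
n=0: y=0, sp=4, e=sp−y=4; I=4, D=e−e_prev=4; u=3/4·4+0·4+3/4·4=6; next y=2/5·0+1/2·6=3
n=1: y=3, sp=4, e=sp−y=1; I=5, D=e−e_prev=-3; u=3/4·1+0·5+3/4·(-3)=-1.5; next y=2/5·3+1/2·(-1.5)=0.45
n=2: y=0.45, sp=4, e=sp−y=3.55; I=8.55, D=e−e_prev=2.55; u=3/4·3.55+0·8.55+3/4·2.55=4.575; next y=2/5·0.45+1/2·4.575=2.4675
n=3: y=2.4675, sp=4, e=sp−y=1.5325; I=10.0825, D=e−e_prev=-2.0175; u=3/4·1.5325+0·10.0825+3/4·(-2.0175)=-0.36375; next y=2/5·2.4675+1/2·(-0.36375)=0.805125
n=4: y=0.805125, sp=4, e=sp−y=3.194875; I=13.277375, D=e−e_prev=1.662375; u=3/4·3.194875+0·13.277375+3/4·1.662375≈3.642938; next y=2/5·0.805125+1/2·3.642938≈2.143519
n=5: y≈2.143519, sp=4, e=sp−y≈1.856481; I≈15.133856, D=e−e_prev≈-1.338394; u=3/4·1.856481+0·15.133856+3/4·(-1.338394)≈0.388566; next y=2/5·2.143519+1/2·0.388566≈1.051690
n=6: y≈1.051690, sp=4, e=sp−y≈2.948310; I≈18.082166, D=e−e_prev≈1.091828; u=3/4·2.948310+0·18.082166+3/4·1.091828≈3.030104; next y=2/5·1.051690+1/2·3.030104≈1.935728
n=7: y≈1.935728, sp=4, e=sp−y≈2.064272; I≈20.146438, D=e−e_prev≈-0.884038; u=3/4·2.064272+0·20.146438+3/4·(-0.884038)≈0.885176; next y=2/5·1.935728+1/2·0.885176≈1.216879
n=8: y≈1.216879, sp=4, e=sp−y≈2.783121; I≈22.929559, D=e−e_prev≈0.718849; u=3/4·2.783121+0·22.929559+3/4·0.718849≈2.626477; next y=2/5·1.216879+1/2·2.626477≈1.799990
n=9: y≈1.799990, sp=4, e=sp−y≈2.200010; I≈25.129569, D=e−e_prev≈-0.583111; u=3/4·2.200010+0·25.129569+3/4·(-0.583111)≈1.212674; next y=2/5·1.799990+1/2·1.212674≈1.326333
n=10: y≈1.326333, sp=4, e=sp−y≈2.673667; I≈27.803236, D=e−e_prev≈0.473657; u=3/4·2.673667+0·27.803236+3/4·0.473657≈2.360493; next y=2/5·1.326333+1/2·2.360493≈1.710780
n=11: y≈1.710780, sp=4, e=sp−y≈2.289220; I≈30.092456, D=e−e_prev≈-0.384447; u=3/4·2.289220+0·30.092456+3/4·(-0.384447)≈1.428580; next y=2/5·1.710780+1/2·1.428580≈1.398602
n=12: y≈1.398602, sp=4, e=sp−y≈2.601398; I≈32.693854, D=e−e_prev≈0.312178; u=3/4·2.601398+0·32.693854+3/4·0.312178≈2.185182; next y=2/5·1.398602+1/2·2.185182≈1.652032
n=13: y≈1.652032, sp=4, e=sp−y≈2.347968; I≈35.041822, D=e−e_prev≈-0.253430; u=3/4·2.347968+0·35.041822+3/4·(-0.253430)≈1.570904; next y=2/5·1.652032+1/2·1.570904≈1.446265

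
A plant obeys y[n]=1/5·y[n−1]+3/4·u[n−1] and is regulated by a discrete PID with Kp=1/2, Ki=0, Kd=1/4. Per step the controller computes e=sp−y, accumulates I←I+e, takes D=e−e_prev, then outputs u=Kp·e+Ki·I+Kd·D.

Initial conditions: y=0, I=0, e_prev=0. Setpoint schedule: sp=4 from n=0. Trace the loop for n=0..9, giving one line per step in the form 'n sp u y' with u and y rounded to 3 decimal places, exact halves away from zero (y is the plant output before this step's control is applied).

0 4 3.000 0.000
1 4 0.313 2.250
2 4 2.049 0.684
3 4 0.916 1.674
4 4 1.652 1.022
5 4 1.173 1.444
6 4 1.485 1.168
7 4 1.282 1.347
8 4 1.414 1.231
9 4 1.328 1.306

(exact arithmetic carried between steps; '≈' marks a value shown rounded to 6 d.p. or computed from one; I and e_prev carry over from the previous line; the table rounds u and y to 3 d.p., halves away from zero)
n=0: y=0, sp=4, e=sp−y=4; I=4, D=e−e_prev=4; u=1/2·4+0·4+1/4·4=3; next y=1/5·0+3/4·3=2.25
n=1: y=2.25, sp=4, e=sp−y=1.75; I=5.75, D=e−e_prev=-2.25; u=1/2·1.75+0·5.75+1/4·(-2.25)=0.3125; next y=1/5·2.25+3/4·0.3125=0.684375
n=2: y=0.684375, sp=4, e=sp−y=3.315625; I=9.065625, D=e−e_prev=1.565625; u=1/2·3.315625+0·9.065625+1/4·1.565625≈2.049219; next y=1/5·0.684375+3/4·2.049219≈1.673789
n=3: y≈1.673789, sp=4, e=sp−y≈2.326211; I≈11.391836, D=e−e_prev≈-0.989414; u=1/2·2.326211+0·11.391836+1/4·(-0.989414)≈0.915752; next y=1/5·1.673789+3/4·0.915752≈1.021572
n=4: y≈1.021572, sp=4, e=sp−y≈2.978428; I≈14.370264, D=e−e_prev≈0.652217; u=1/2·2.978428+0·14.370264+1/4·0.652217≈1.652268; next y=1/5·1.021572+3/4·1.652268≈1.443516
n=5: y≈1.443516, sp=4, e=sp−y≈2.556484; I≈16.926748, D=e−e_prev≈-0.421944; u=1/2·2.556484+0·16.926748+1/4·(-0.421944)≈1.172756; next y=1/5·1.443516+3/4·1.172756≈1.168270
n=6: y≈1.168270, sp=4, e=sp−y≈2.831730; I≈19.758478, D=e−e_prev≈0.275245; u=1/2·2.831730+0·19.758478+1/4·0.275245≈1.484676; next y=1/5·1.168270+3/4·1.484676≈1.347161
n=7: y≈1.347161, sp=4, e=sp−y≈2.652839; I≈22.411317, D=e−e_prev≈-0.178891; u=1/2·2.652839+0·22.411317+1/4·(-0.178891)≈1.281697; next y=1/5·1.347161+3/4·1.281697≈1.230705
n=8: y≈1.230705, sp=4, e=sp−y≈2.769295; I≈25.180612, D=e−e_prev≈0.116456; u=1/2·2.769295+0·25.180612+1/4·0.116456≈1.413762; next y=1/5·1.230705+3/4·1.413762≈1.306462
n=9: y≈1.306462, sp=4, e=sp−y≈2.693538; I≈27.874150, D=e−e_prev≈-0.075758; u=1/2·2.693538+0·27.874150+1/4·(-0.075758)≈1.327829; next y=1/5·1.306462+3/4·1.327829≈1.257165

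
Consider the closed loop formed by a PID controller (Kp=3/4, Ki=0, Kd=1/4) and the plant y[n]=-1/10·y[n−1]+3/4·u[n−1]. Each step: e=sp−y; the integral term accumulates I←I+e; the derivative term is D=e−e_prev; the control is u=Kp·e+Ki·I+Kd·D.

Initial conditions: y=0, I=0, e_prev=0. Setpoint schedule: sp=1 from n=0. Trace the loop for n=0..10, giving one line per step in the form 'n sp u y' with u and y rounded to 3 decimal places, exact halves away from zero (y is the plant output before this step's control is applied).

0 1 1.000 0.000
1 1 0.000 0.750
2 1 1.013 -0.075
3 1 -0.036 0.767
4 1 1.045 -0.103
5 1 -0.070 0.794
6 1 1.080 -0.132
7 1 -0.107 0.824
8 1 1.118 -0.162
9 1 -0.145 0.855
10 1 1.158 -0.195

(exact arithmetic carried between steps; '≈' marks a value shown rounded to 6 d.p. or computed from one; I and e_prev carry over from the previous line; the table rounds u and y to 3 d.p., halves away from zero)
n=0: y=0, sp=1, e=sp−y=1; I=1, D=e−e_prev=1; u=3/4·1+0·1+1/4·1=1; next y=-1/10·0+3/4·1=0.75
n=1: y=0.75, sp=1, e=sp−y=0.25; I=1.25, D=e−e_prev=-0.75; u=3/4·0.25+0·1.25+1/4·(-0.75)=0; next y=-1/10·0.75+3/4·0=-0.075
n=2: y=-0.075, sp=1, e=sp−y=1.075; I=2.325, D=e−e_prev=0.825; u=3/4·1.075+0·2.325+1/4·0.825=1.0125; next y=-1/10·(-0.075)+3/4·1.0125=0.766875
n=3: y=0.766875, sp=1, e=sp−y=0.233125; I=2.558125, D=e−e_prev=-0.841875; u=3/4·0.233125+0·2.558125+1/4·(-0.841875)=-0.035625; next y=-1/10·0.766875+3/4·(-0.035625)≈-0.103406
n=4: y≈-0.103406, sp=1, e=sp−y≈1.103406; I≈3.661531, D=e−e_prev≈0.870281; u=3/4·1.103406+0·3.661531+1/4·0.870281≈1.045125; next y=-1/10·(-0.103406)+3/4·1.045125≈0.794184
n=5: y≈0.794184, sp=1, e=sp−y≈0.205816; I≈3.867347, D=e−e_prev≈-0.897591; u=3/4·0.205816+0·3.867347+1/4·(-0.897591)≈-0.070036; next y=-1/10·0.794184+3/4·(-0.070036)≈-0.131945
n=6: y≈-0.131945, sp=1, e=sp−y≈1.131945; I≈4.999292, D=e−e_prev≈0.926130; u=3/4·1.131945+0·4.999292+1/4·0.926130≈1.080491; next y=-1/10·(-0.131945)+3/4·1.080491≈0.823563
n=7: y≈0.823563, sp=1, e=sp−y≈0.176437; I≈5.175729, D=e−e_prev≈-0.955509; u=3/4·0.176437+0·5.175729+1/4·(-0.955509)≈-0.106550; next y=-1/10·0.823563+3/4·(-0.106550)≈-0.162268
n=8: y≈-0.162268, sp=1, e=sp−y≈1.162268; I≈6.337998, D=e−e_prev≈0.985832; u=3/4·1.162268+0·6.337998+1/4·0.985832≈1.118159; next y=-1/10·(-0.162268)+3/4·1.118159≈0.854846
n=9: y≈0.854846, sp=1, e=sp−y≈0.145154; I≈6.483151, D=e−e_prev≈-1.017115; u=3/4·0.145154+0·6.483151+1/4·(-1.017115)≈-0.145413; next y=-1/10·0.854846+3/4·(-0.145413)≈-0.194545
n=10: y≈-0.194545, sp=1, e=sp−y≈1.194545; I≈7.677696, D=e−e_prev≈1.049391; u=3/4·1.194545+0·7.677696+1/4·1.049391≈1.158256; next y=-1/10·(-0.194545)+3/4·1.158256≈0.888147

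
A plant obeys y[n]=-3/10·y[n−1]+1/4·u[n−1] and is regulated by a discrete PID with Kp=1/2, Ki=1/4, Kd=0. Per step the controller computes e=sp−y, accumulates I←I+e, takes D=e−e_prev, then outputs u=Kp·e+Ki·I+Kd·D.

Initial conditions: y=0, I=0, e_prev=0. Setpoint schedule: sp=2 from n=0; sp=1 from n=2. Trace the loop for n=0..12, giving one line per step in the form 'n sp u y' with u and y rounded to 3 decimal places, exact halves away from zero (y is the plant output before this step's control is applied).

(exact arithmetic carried between steps; '≈' marks a value shown rounded to 6 d.p. or computed from one; I and e_prev carry over from the previous line; the table rounds u and y to 3 d.p., halves away from zero)
n=0: y=0, sp=2, e=sp−y=2; I=2, D=e−e_prev=2; u=1/2·2+1/4·2+0·2=1.5; next y=-3/10·0+1/4·1.5=0.375
n=1: y=0.375, sp=2, e=sp−y=1.625; I=3.625, D=e−e_prev=-0.375; u=1/2·1.625+1/4·3.625+0·(-0.375)=1.71875; next y=-3/10·0.375+1/4·1.71875≈0.317188
n=2: y≈0.317188, sp=1, e=sp−y≈0.682813; I≈4.307813, D=e−e_prev≈-0.942188; u=1/2·0.682813+1/4·4.307813+0·(-0.942188)≈1.418359; next y=-3/10·0.317188+1/4·1.418359≈0.259434
n=3: y≈0.259434, sp=1, e=sp−y≈0.740566; I≈5.048379, D=e−e_prev≈0.057754; u=1/2·0.740566+1/4·5.048379+0·0.057754≈1.632378; next y=-3/10·0.259434+1/4·1.632378≈0.330264
n=4: y≈0.330264, sp=1, e=sp−y≈0.669736; I≈5.718115, D=e−e_prev≈-0.070831; u=1/2·0.669736+1/4·5.718115+0·(-0.070831)≈1.764396; next y=-3/10·0.330264+1/4·1.764396≈0.342020
n=5: y≈0.342020, sp=1, e=sp−y≈0.657980; I≈6.376095, D=e−e_prev≈-0.011755; u=1/2·0.657980+1/4·6.376095+0·(-0.011755)≈1.923014; next y=-3/10·0.342020+1/4·1.923014≈0.378148
n=6: y≈0.378148, sp=1, e=sp−y≈0.621852; I≈6.997947, D=e−e_prev≈-0.036128; u=1/2·0.621852+1/4·6.997947+0·(-0.036128)≈2.060413; next y=-3/10·0.378148+1/4·2.060413≈0.401659
n=7: y≈0.401659, sp=1, e=sp−y≈0.598341; I≈7.596288, D=e−e_prev≈-0.023511; u=1/2·0.598341+1/4·7.596288+0·(-0.023511)≈2.198243; next y=-3/10·0.401659+1/4·2.198243≈0.429063
n=8: y≈0.429063, sp=1, e=sp−y≈0.570937; I≈8.167225, D=e−e_prev≈-0.027404; u=1/2·0.570937+1/4·8.167225+0·(-0.027404)≈2.327275; next y=-3/10·0.429063+1/4·2.327275≈0.453100
n=9: y≈0.453100, sp=1, e=sp−y≈0.546900; I≈8.714125, D=e−e_prev≈-0.024037; u=1/2·0.546900+1/4·8.714125+0·(-0.024037)≈2.451981; next y=-3/10·0.453100+1/4·2.451981≈0.477065
n=10: y≈0.477065, sp=1, e=sp−y≈0.522935; I≈9.237060, D=e−e_prev≈-0.023966; u=1/2·0.522935+1/4·9.237060+0·(-0.023966)≈2.570732; next y=-3/10·0.477065+1/4·2.570732≈0.499563
n=11: y≈0.499563, sp=1, e=sp−y≈0.500437; I≈9.737497, D=e−e_prev≈-0.022498; u=1/2·0.500437+1/4·9.737497+0·(-0.022498)≈2.684592; next y=-3/10·0.499563+1/4·2.684592≈0.521279
n=12: y≈0.521279, sp=1, e=sp−y≈0.478721; I≈10.216218, D=e−e_prev≈-0.021716; u=1/2·0.478721+1/4·10.216218+0·(-0.021716)≈2.793415; next y=-3/10·0.521279+1/4·2.793415≈0.541970

0 2 1.500 0.000
1 2 1.719 0.375
2 1 1.418 0.317
3 1 1.632 0.259
4 1 1.764 0.330
5 1 1.923 0.342
6 1 2.060 0.378
7 1 2.198 0.402
8 1 2.327 0.429
9 1 2.452 0.453
10 1 2.571 0.477
11 1 2.685 0.500
12 1 2.793 0.521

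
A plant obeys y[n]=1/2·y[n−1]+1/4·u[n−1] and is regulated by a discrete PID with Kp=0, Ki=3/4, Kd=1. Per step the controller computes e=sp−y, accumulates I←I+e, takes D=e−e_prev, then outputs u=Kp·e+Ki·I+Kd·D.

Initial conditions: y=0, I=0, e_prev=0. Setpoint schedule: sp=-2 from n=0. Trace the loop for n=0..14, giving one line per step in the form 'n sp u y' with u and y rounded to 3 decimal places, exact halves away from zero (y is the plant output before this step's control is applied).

(exact arithmetic carried between steps; '≈' marks a value shown rounded to 6 d.p. or computed from one; I and e_prev carry over from the previous line; the table rounds u and y to 3 d.p., halves away from zero)
n=0: y=0, sp=-2, e=sp−y=-2; I=-2, D=e−e_prev=-2; u=0·(-2)+3/4·(-2)+1·(-2)=-3.5; next y=1/2·0+1/4·(-3.5)=-0.875
n=1: y=-0.875, sp=-2, e=sp−y=-1.125; I=-3.125, D=e−e_prev=0.875; u=0·(-1.125)+3/4·(-3.125)+1·0.875=-1.46875; next y=1/2·(-0.875)+1/4·(-1.46875)≈-0.804688
n=2: y≈-0.804688, sp=-2, e=sp−y≈-1.195313; I≈-4.320313, D=e−e_prev≈-0.070313; u=0·(-1.195313)+3/4·(-4.320313)+1·(-0.070313)≈-3.310547; next y=1/2·(-0.804688)+1/4·(-3.310547)≈-1.229980
n=3: y≈-1.229980, sp=-2, e=sp−y≈-0.770020; I≈-5.090332, D=e−e_prev≈0.425293; u=0·(-0.770020)+3/4·(-5.090332)+1·0.425293≈-3.392456; next y=1/2·(-1.229980)+1/4·(-3.392456)≈-1.463104
n=4: y≈-1.463104, sp=-2, e=sp−y≈-0.536896; I≈-5.627228, D=e−e_prev≈0.233124; u=0·(-0.536896)+3/4·(-5.627228)+1·0.233124≈-3.987297; next y=1/2·(-1.463104)+1/4·(-3.987297)≈-1.728376
n=5: y≈-1.728376, sp=-2, e=sp−y≈-0.271624; I≈-5.898851, D=e−e_prev≈0.265272; u=0·(-0.271624)+3/4·(-5.898851)+1·0.265272≈-4.158866; next y=1/2·(-1.728376)+1/4·(-4.158866)≈-1.903905
n=6: y≈-1.903905, sp=-2, e=sp−y≈-0.096095; I≈-5.994947, D=e−e_prev≈0.175528; u=0·(-0.096095)+3/4·(-5.994947)+1·0.175528≈-4.320682; next y=1/2·(-1.903905)+1/4·(-4.320682)≈-2.032123
n=7: y≈-2.032123, sp=-2, e=sp−y≈0.032123; I≈-5.962824, D=e−e_prev≈0.128218; u=0·0.032123+3/4·(-5.962824)+1·0.128218≈-4.343900; next y=1/2·(-2.032123)+1/4·(-4.343900)≈-2.102036
n=8: y≈-2.102036, sp=-2, e=sp−y≈0.102036; I≈-5.860787, D=e−e_prev≈0.069914; u=0·0.102036+3/4·(-5.860787)+1·0.069914≈-4.325677; next y=1/2·(-2.102036)+1/4·(-4.325677)≈-2.132437
n=9: y≈-2.132437, sp=-2, e=sp−y≈0.132437; I≈-5.728350, D=e−e_prev≈0.030401; u=0·0.132437+3/4·(-5.728350)+1·0.030401≈-4.265861; next y=1/2·(-2.132437)+1/4·(-4.265861)≈-2.132684
n=10: y≈-2.132684, sp=-2, e=sp−y≈0.132684; I≈-5.595666, D=e−e_prev≈0.000247; u=0·0.132684+3/4·(-5.595666)+1·0.000247≈-4.196503; next y=1/2·(-2.132684)+1/4·(-4.196503)≈-2.115468
n=11: y≈-2.115468, sp=-2, e=sp−y≈0.115468; I≈-5.480198, D=e−e_prev≈-0.017216; u=0·0.115468+3/4·(-5.480198)+1·(-0.017216)≈-4.127365; next y=1/2·(-2.115468)+1/4·(-4.127365)≈-2.089575
n=12: y≈-2.089575, sp=-2, e=sp−y≈0.089575; I≈-5.390623, D=e−e_prev≈-0.025893; u=0·0.089575+3/4·(-5.390623)+1·(-0.025893)≈-4.068860; next y=1/2·(-2.089575)+1/4·(-4.068860)≈-2.062003
n=13: y≈-2.062003, sp=-2, e=sp−y≈0.062003; I≈-5.328621, D=e−e_prev≈-0.027573; u=0·0.062003+3/4·(-5.328621)+1·(-0.027573)≈-4.024038; next y=1/2·(-2.062003)+1/4·(-4.024038)≈-2.037011
n=14: y≈-2.037011, sp=-2, e=sp−y≈0.037011; I≈-5.291610, D=e−e_prev≈-0.024992; u=0·0.037011+3/4·(-5.291610)+1·(-0.024992)≈-3.993699; next y=1/2·(-2.037011)+1/4·(-3.993699)≈-2.016930

0 -2 -3.500 0.000
1 -2 -1.469 -0.875
2 -2 -3.311 -0.805
3 -2 -3.392 -1.230
4 -2 -3.987 -1.463
5 -2 -4.159 -1.728
6 -2 -4.321 -1.904
7 -2 -4.344 -2.032
8 -2 -4.326 -2.102
9 -2 -4.266 -2.132
10 -2 -4.197 -2.133
11 -2 -4.127 -2.115
12 -2 -4.069 -2.090
13 -2 -4.024 -2.062
14 -2 -3.994 -2.037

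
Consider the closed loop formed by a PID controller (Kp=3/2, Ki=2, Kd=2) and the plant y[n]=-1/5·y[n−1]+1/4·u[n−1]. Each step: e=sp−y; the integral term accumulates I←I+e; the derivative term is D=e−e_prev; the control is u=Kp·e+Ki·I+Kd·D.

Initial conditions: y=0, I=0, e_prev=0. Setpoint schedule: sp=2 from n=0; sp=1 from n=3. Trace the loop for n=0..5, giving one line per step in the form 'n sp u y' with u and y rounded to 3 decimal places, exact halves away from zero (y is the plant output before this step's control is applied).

(exact arithmetic carried between steps; '≈' marks a value shown rounded to 6 d.p. or computed from one; I and e_prev carry over from the previous line; the table rounds u and y to 3 d.p., halves away from zero)
n=0: y=0, sp=2, e=sp−y=2; I=2, D=e−e_prev=2; u=3/2·2+2·2+2·2=11; next y=-1/5·0+1/4·11=2.75
n=1: y=2.75, sp=2, e=sp−y=-0.75; I=1.25, D=e−e_prev=-2.75; u=3/2·(-0.75)+2·1.25+2·(-2.75)=-4.125; next y=-1/5·2.75+1/4·(-4.125)=-1.58125
n=2: y=-1.58125, sp=2, e=sp−y=3.58125; I=4.83125, D=e−e_prev=4.33125; u=3/2·3.58125+2·4.83125+2·4.33125=23.696875; next y=-1/5·(-1.58125)+1/4·23.696875≈6.240469
n=3: y≈6.240469, sp=1, e=sp−y≈-5.240469; I≈-0.409219, D=e−e_prev≈-8.821719; u=3/2·(-5.240469)+2·(-0.409219)+2·(-8.821719)≈-26.322578; next y=-1/5·6.240469+1/4·(-26.322578)≈-7.828738
n=4: y≈-7.828738, sp=1, e=sp−y≈8.828738; I≈8.419520, D=e−e_prev≈14.069207; u=3/2·8.828738+2·8.419520+2·14.069207≈58.220561; next y=-1/5·(-7.828738)+1/4·58.220561≈16.120888
n=5: y≈16.120888, sp=1, e=sp−y≈-15.120888; I≈-6.701368, D=e−e_prev≈-23.949626; u=3/2·(-15.120888)+2·(-6.701368)+2·(-23.949626)≈-83.983320; next y=-1/5·16.120888+1/4·(-83.983320)≈-24.220008

0 2 11.000 0.000
1 2 -4.125 2.750
2 2 23.697 -1.581
3 1 -26.323 6.240
4 1 58.221 -7.829
5 1 -83.983 16.121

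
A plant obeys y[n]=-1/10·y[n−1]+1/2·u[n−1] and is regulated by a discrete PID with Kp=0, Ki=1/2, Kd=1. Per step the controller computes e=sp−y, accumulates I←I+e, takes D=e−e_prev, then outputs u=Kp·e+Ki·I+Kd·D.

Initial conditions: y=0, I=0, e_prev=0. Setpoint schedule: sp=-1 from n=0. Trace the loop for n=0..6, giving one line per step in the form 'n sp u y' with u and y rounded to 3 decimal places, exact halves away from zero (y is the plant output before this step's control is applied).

0 -1 -1.500 0.000
1 -1 0.125 -0.750
2 -1 -2.081 0.138
3 -1 0.025 -1.054
4 -1 -2.898 0.118
5 -1 0.084 -1.461
6 -1 -3.738 0.188

(exact arithmetic carried between steps; '≈' marks a value shown rounded to 6 d.p. or computed from one; I and e_prev carry over from the previous line; the table rounds u and y to 3 d.p., halves away from zero)
n=0: y=0, sp=-1, e=sp−y=-1; I=-1, D=e−e_prev=-1; u=0·(-1)+1/2·(-1)+1·(-1)=-1.5; next y=-1/10·0+1/2·(-1.5)=-0.75
n=1: y=-0.75, sp=-1, e=sp−y=-0.25; I=-1.25, D=e−e_prev=0.75; u=0·(-0.25)+1/2·(-1.25)+1·0.75=0.125; next y=-1/10·(-0.75)+1/2·0.125=0.1375
n=2: y=0.1375, sp=-1, e=sp−y=-1.1375; I=-2.3875, D=e−e_prev=-0.8875; u=0·(-1.1375)+1/2·(-2.3875)+1·(-0.8875)=-2.08125; next y=-1/10·0.1375+1/2·(-2.08125)=-1.054375
n=3: y=-1.054375, sp=-1, e=sp−y=0.054375; I=-2.333125, D=e−e_prev=1.191875; u=0·0.054375+1/2·(-2.333125)+1·1.191875≈0.025313; next y=-1/10·(-1.054375)+1/2·0.025313≈0.118094
n=4: y≈0.118094, sp=-1, e=sp−y≈-1.118094; I≈-3.451219, D=e−e_prev≈-1.172469; u=0·(-1.118094)+1/2·(-3.451219)+1·(-1.172469)≈-2.898078; next y=-1/10·0.118094+1/2·(-2.898078)≈-1.460848
n=5: y≈-1.460848, sp=-1, e=sp−y≈0.460848; I≈-2.990370, D=e−e_prev≈1.578942; u=0·0.460848+1/2·(-2.990370)+1·1.578942≈0.083757; next y=-1/10·(-1.460848)+1/2·0.083757≈0.187963
n=6: y≈0.187963, sp=-1, e=sp−y≈-1.187963; I≈-4.178334, D=e−e_prev≈-1.648812; u=0·(-1.187963)+1/2·(-4.178334)+1·(-1.648812)≈-3.737979; next y=-1/10·0.187963+1/2·(-3.737979)≈-1.887786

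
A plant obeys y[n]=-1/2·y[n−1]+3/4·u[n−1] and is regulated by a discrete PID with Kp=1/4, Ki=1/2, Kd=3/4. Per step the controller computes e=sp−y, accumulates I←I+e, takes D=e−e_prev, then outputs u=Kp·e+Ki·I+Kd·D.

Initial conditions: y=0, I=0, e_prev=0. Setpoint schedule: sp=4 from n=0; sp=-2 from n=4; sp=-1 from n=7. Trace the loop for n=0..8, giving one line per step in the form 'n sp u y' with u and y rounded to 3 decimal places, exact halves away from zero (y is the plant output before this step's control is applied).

0 4 6.000 0.000
1 4 -1.750 4.500
2 4 13.469 -3.563
3 4 -11.965 11.883
4 -2 26.875 -14.915
5 -2 -46.059 27.613
6 -2 84.977 -48.351
7 -1 -151.710 87.908
8 -1 273.748 -157.736

(exact arithmetic carried between steps; '≈' marks a value shown rounded to 6 d.p. or computed from one; I and e_prev carry over from the previous line; the table rounds u and y to 3 d.p., halves away from zero)
n=0: y=0, sp=4, e=sp−y=4; I=4, D=e−e_prev=4; u=1/4·4+1/2·4+3/4·4=6; next y=-1/2·0+3/4·6=4.5
n=1: y=4.5, sp=4, e=sp−y=-0.5; I=3.5, D=e−e_prev=-4.5; u=1/4·(-0.5)+1/2·3.5+3/4·(-4.5)=-1.75; next y=-1/2·4.5+3/4·(-1.75)=-3.5625
n=2: y=-3.5625, sp=4, e=sp−y=7.5625; I=11.0625, D=e−e_prev=8.0625; u=1/4·7.5625+1/2·11.0625+3/4·8.0625=13.46875; next y=-1/2·(-3.5625)+3/4·13.46875≈11.882813
n=3: y≈11.882813, sp=4, e=sp−y≈-7.882813; I≈3.179688, D=e−e_prev≈-15.445313; u=1/4·(-7.882813)+1/2·3.179688+3/4·(-15.445313)≈-11.964844; next y=-1/2·11.882813+3/4·(-11.964844)≈-14.915039
n=4: y≈-14.915039, sp=-2, e=sp−y≈12.915039; I≈16.094727, D=e−e_prev≈20.797852; u=1/4·12.915039+1/2·16.094727+3/4·20.797852≈26.874512; next y=-1/2·(-14.915039)+3/4·26.874512≈27.613403
n=5: y≈27.613403, sp=-2, e=sp−y≈-29.613403; I≈-13.518677, D=e−e_prev≈-42.528442; u=1/4·(-29.613403)+1/2·(-13.518677)+3/4·(-42.528442)≈-46.059021; next y=-1/2·27.613403+3/4·(-46.059021)≈-48.350967
n=6: y≈-48.350967, sp=-2, e=sp−y≈46.350967; I≈32.832291, D=e−e_prev≈75.964371; u=1/4·46.350967+1/2·32.832291+3/4·75.964371≈84.977165; next y=-1/2·(-48.350967)+3/4·84.977165≈87.908358
n=7: y≈87.908358, sp=-1, e=sp−y≈-88.908358; I≈-56.076067, D=e−e_prev≈-135.259325; u=1/4·(-88.908358)+1/2·(-56.076067)+3/4·(-135.259325)≈-151.709617; next y=-1/2·87.908358+3/4·(-151.709617)≈-157.736391
n=8: y≈-157.736391, sp=-1, e=sp−y≈156.736391; I≈100.660324, D=e−e_prev≈245.644749; u=1/4·156.736391+1/2·100.660324+3/4·245.644749≈273.747822; next y=-1/2·(-157.736391)+3/4·273.747822≈284.179062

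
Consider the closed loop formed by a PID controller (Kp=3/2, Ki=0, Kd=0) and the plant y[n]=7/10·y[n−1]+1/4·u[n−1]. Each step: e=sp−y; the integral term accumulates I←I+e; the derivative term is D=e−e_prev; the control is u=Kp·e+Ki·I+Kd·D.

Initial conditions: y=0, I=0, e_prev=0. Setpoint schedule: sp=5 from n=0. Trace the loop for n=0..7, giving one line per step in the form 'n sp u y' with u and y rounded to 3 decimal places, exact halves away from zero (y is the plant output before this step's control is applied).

(exact arithmetic carried between steps; '≈' marks a value shown rounded to 6 d.p. or computed from one; I and e_prev carry over from the previous line; the table rounds u and y to 3 d.p., halves away from zero)
n=0: y=0, sp=5, e=sp−y=5; I=5, D=e−e_prev=5; u=3/2·5+0·5+0·5=7.5; next y=7/10·0+1/4·7.5=1.875
n=1: y=1.875, sp=5, e=sp−y=3.125; I=8.125, D=e−e_prev=-1.875; u=3/2·3.125+0·8.125+0·(-1.875)=4.6875; next y=7/10·1.875+1/4·4.6875=2.484375
n=2: y=2.484375, sp=5, e=sp−y=2.515625; I=10.640625, D=e−e_prev=-0.609375; u=3/2·2.515625+0·10.640625+0·(-0.609375)≈3.773438; next y=7/10·2.484375+1/4·3.773438≈2.682422
n=3: y≈2.682422, sp=5, e=sp−y≈2.317578; I≈12.958203, D=e−e_prev≈-0.198047; u=3/2·2.317578+0·12.958203+0·(-0.198047)≈3.476367; next y=7/10·2.682422+1/4·3.476367≈2.746787
n=4: y≈2.746787, sp=5, e=sp−y≈2.253213; I≈15.211416, D=e−e_prev≈-0.064365; u=3/2·2.253213+0·15.211416+0·(-0.064365)≈3.379819; next y=7/10·2.746787+1/4·3.379819≈2.767706
n=5: y≈2.767706, sp=5, e=sp−y≈2.232294; I≈17.443710, D=e−e_prev≈-0.020919; u=3/2·2.232294+0·17.443710+0·(-0.020919)≈3.348441; next y=7/10·2.767706+1/4·3.348441≈2.774504
n=6: y≈2.774504, sp=5, e=sp−y≈2.225496; I≈19.669206, D=e−e_prev≈-0.006799; u=3/2·2.225496+0·19.669206+0·(-0.006799)≈3.338243; next y=7/10·2.774504+1/4·3.338243≈2.776714
n=7: y≈2.776714, sp=5, e=sp−y≈2.223286; I≈21.892492, D=e−e_prev≈-0.002210; u=3/2·2.223286+0·21.892492+0·(-0.002210)≈3.334929; next y=7/10·2.776714+1/4·3.334929≈2.777432

0 5 7.500 0.000
1 5 4.688 1.875
2 5 3.773 2.484
3 5 3.476 2.682
4 5 3.380 2.747
5 5 3.348 2.768
6 5 3.338 2.775
7 5 3.335 2.777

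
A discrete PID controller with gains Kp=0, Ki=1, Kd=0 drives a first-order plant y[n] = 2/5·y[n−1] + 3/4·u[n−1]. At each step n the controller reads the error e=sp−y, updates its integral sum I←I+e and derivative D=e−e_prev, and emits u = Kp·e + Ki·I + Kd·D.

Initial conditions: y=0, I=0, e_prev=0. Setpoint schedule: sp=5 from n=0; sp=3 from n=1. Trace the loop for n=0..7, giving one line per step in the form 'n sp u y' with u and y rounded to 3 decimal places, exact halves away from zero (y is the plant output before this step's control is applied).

0 5 5.000 0.000
1 3 4.250 3.750
2 3 2.563 4.688
3 3 1.766 3.797
4 3 1.923 2.843
5 3 2.343 2.579
6 3 2.554 2.789
7 3 2.523 3.031

(exact arithmetic carried between steps; '≈' marks a value shown rounded to 6 d.p. or computed from one; I and e_prev carry over from the previous line; the table rounds u and y to 3 d.p., halves away from zero)
n=0: y=0, sp=5, e=sp−y=5; I=5, D=e−e_prev=5; u=0·5+1·5+0·5=5; next y=2/5·0+3/4·5=3.75
n=1: y=3.75, sp=3, e=sp−y=-0.75; I=4.25, D=e−e_prev=-5.75; u=0·(-0.75)+1·4.25+0·(-5.75)=4.25; next y=2/5·3.75+3/4·4.25=4.6875
n=2: y=4.6875, sp=3, e=sp−y=-1.6875; I=2.5625, D=e−e_prev=-0.9375; u=0·(-1.6875)+1·2.5625+0·(-0.9375)=2.5625; next y=2/5·4.6875+3/4·2.5625=3.796875
n=3: y=3.796875, sp=3, e=sp−y=-0.796875; I=1.765625, D=e−e_prev=0.890625; u=0·(-0.796875)+1·1.765625+0·0.890625=1.765625; next y=2/5·3.796875+3/4·1.765625≈2.842969
n=4: y≈2.842969, sp=3, e=sp−y≈0.157031; I≈1.922656, D=e−e_prev≈0.953906; u=0·0.157031+1·1.922656+0·0.953906≈1.922656; next y=2/5·2.842969+3/4·1.922656≈2.579180
n=5: y≈2.579180, sp=3, e=sp−y≈0.420820; I≈2.343477, D=e−e_prev≈0.263789; u=0·0.420820+1·2.343477+0·0.263789≈2.343477; next y=2/5·2.579180+3/4·2.343477≈2.789279
n=6: y≈2.789279, sp=3, e=sp−y≈0.210721; I≈2.554197, D=e−e_prev≈-0.210100; u=0·0.210721+1·2.554197+0·(-0.210100)≈2.554197; next y=2/5·2.789279+3/4·2.554197≈3.031360
n=7: y≈3.031360, sp=3, e=sp−y≈-0.031360; I≈2.522838, D=e−e_prev≈-0.242080; u=0·(-0.031360)+1·2.522838+0·(-0.242080)≈2.522838; next y=2/5·3.031360+3/4·2.522838≈3.104672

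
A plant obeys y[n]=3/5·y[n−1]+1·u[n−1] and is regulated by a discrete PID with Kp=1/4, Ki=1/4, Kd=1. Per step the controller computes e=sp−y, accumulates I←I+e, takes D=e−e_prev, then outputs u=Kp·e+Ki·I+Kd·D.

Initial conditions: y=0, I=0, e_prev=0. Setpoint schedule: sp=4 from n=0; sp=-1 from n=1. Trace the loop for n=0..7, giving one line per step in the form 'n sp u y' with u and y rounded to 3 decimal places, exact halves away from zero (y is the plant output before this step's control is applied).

0 4 6.000 0.000
1 -1 -13.500 6.000
2 -1 19.600 -9.900
3 -1 -29.415 13.660
4 -1 42.799 -21.219
5 -1 -63.955 30.067
6 -1 93.537 -45.915
7 -1 -139.070 65.988

(exact arithmetic carried between steps; '≈' marks a value shown rounded to 6 d.p. or computed from one; I and e_prev carry over from the previous line; the table rounds u and y to 3 d.p., halves away from zero)
n=0: y=0, sp=4, e=sp−y=4; I=4, D=e−e_prev=4; u=1/4·4+1/4·4+1·4=6; next y=3/5·0+1·6=6
n=1: y=6, sp=-1, e=sp−y=-7; I=-3, D=e−e_prev=-11; u=1/4·(-7)+1/4·(-3)+1·(-11)=-13.5; next y=3/5·6+1·(-13.5)=-9.9
n=2: y=-9.9, sp=-1, e=sp−y=8.9; I=5.9, D=e−e_prev=15.9; u=1/4·8.9+1/4·5.9+1·15.9=19.6; next y=3/5·(-9.9)+1·19.6=13.66
n=3: y=13.66, sp=-1, e=sp−y=-14.66; I=-8.76, D=e−e_prev=-23.56; u=1/4·(-14.66)+1/4·(-8.76)+1·(-23.56)=-29.415; next y=3/5·13.66+1·(-29.415)=-21.219
n=4: y=-21.219, sp=-1, e=sp−y=20.219; I=11.459, D=e−e_prev=34.879; u=1/4·20.219+1/4·11.459+1·34.879=42.7985; next y=3/5·(-21.219)+1·42.7985=30.0671
n=5: y=30.0671, sp=-1, e=sp−y=-31.0671; I=-19.6081, D=e−e_prev=-51.2861; u=1/4·(-31.0671)+1/4·(-19.6081)+1·(-51.2861)=-63.9549; next y=3/5·30.0671+1·(-63.9549)=-45.91464
n=6: y=-45.91464, sp=-1, e=sp−y=44.91464; I=25.30654, D=e−e_prev=75.98174; u=1/4·44.91464+1/4·25.30654+1·75.98174=93.537035; next y=3/5·(-45.91464)+1·93.537035=65.988251
n=7: y=65.988251, sp=-1, e=sp−y=-66.988251; I=-41.681711, D=e−e_prev=-111.902891; u=1/4·(-66.988251)+1/4·(-41.681711)+1·(-111.902891)≈-139.070382; next y=3/5·65.988251+1·(-139.070382)≈-99.477431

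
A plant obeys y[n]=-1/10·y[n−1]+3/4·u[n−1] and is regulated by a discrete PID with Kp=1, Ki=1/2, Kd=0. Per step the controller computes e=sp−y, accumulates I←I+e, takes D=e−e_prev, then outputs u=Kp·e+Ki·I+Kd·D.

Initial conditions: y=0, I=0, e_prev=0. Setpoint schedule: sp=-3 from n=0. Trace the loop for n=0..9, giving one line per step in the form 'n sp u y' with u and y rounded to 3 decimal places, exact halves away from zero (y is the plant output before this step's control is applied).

0 -3 -4.500 0.000
1 -3 -0.938 -3.375
2 -3 -5.264 -0.366
3 -3 -1.262 -3.911
4 -3 -5.840 -0.556
5 -3 -1.409 -4.325
6 -3 -6.297 -0.624
7 -3 -1.431 -4.661
8 -3 -6.681 -0.607
9 -3 -1.363 -4.950

(exact arithmetic carried between steps; '≈' marks a value shown rounded to 6 d.p. or computed from one; I and e_prev carry over from the previous line; the table rounds u and y to 3 d.p., halves away from zero)
n=0: y=0, sp=-3, e=sp−y=-3; I=-3, D=e−e_prev=-3; u=1·(-3)+1/2·(-3)+0·(-3)=-4.5; next y=-1/10·0+3/4·(-4.5)=-3.375
n=1: y=-3.375, sp=-3, e=sp−y=0.375; I=-2.625, D=e−e_prev=3.375; u=1·0.375+1/2·(-2.625)+0·3.375=-0.9375; next y=-1/10·(-3.375)+3/4·(-0.9375)=-0.365625
n=2: y=-0.365625, sp=-3, e=sp−y=-2.634375; I=-5.259375, D=e−e_prev=-3.009375; u=1·(-2.634375)+1/2·(-5.259375)+0·(-3.009375)≈-5.264063; next y=-1/10·(-0.365625)+3/4·(-5.264063)≈-3.911484
n=3: y≈-3.911484, sp=-3, e=sp−y≈0.911484; I≈-4.347891, D=e−e_prev≈3.545859; u=1·0.911484+1/2·(-4.347891)+0·3.545859≈-1.262461; next y=-1/10·(-3.911484)+3/4·(-1.262461)≈-0.555697
n=4: y≈-0.555697, sp=-3, e=sp−y≈-2.444303; I≈-6.792193, D=e−e_prev≈-3.355787; u=1·(-2.444303)+1/2·(-6.792193)+0·(-3.355787)≈-5.840399; next y=-1/10·(-0.555697)+3/4·(-5.840399)≈-4.324730
n=5: y≈-4.324730, sp=-3, e=sp−y≈1.324730; I≈-5.467464, D=e−e_prev≈3.769033; u=1·1.324730+1/2·(-5.467464)+0·3.769033≈-1.409002; next y=-1/10·(-4.324730)+3/4·(-1.409002)≈-0.624278
n=6: y≈-0.624278, sp=-3, e=sp−y≈-2.375722; I≈-7.843185, D=e−e_prev≈-3.700451; u=1·(-2.375722)+1/2·(-7.843185)+0·(-3.700451)≈-6.297314; next y=-1/10·(-0.624278)+3/4·(-6.297314)≈-4.660558
n=7: y≈-4.660558, sp=-3, e=sp−y≈1.660558; I≈-6.182627, D=e−e_prev≈4.036279; u=1·1.660558+1/2·(-6.182627)+0·4.036279≈-1.430756; next y=-1/10·(-4.660558)+3/4·(-1.430756)≈-0.607011
n=8: y≈-0.607011, sp=-3, e=sp−y≈-2.392989; I≈-8.575616, D=e−e_prev≈-4.053546; u=1·(-2.392989)+1/2·(-8.575616)+0·(-4.053546)≈-6.680797; next y=-1/10·(-0.607011)+3/4·(-6.680797)≈-4.949897
n=9: y≈-4.949897, sp=-3, e=sp−y≈1.949897; I≈-6.625720, D=e−e_prev≈4.342885; u=1·1.949897+1/2·(-6.625720)+0·4.342885≈-1.362963; next y=-1/10·(-4.949897)+3/4·(-1.362963)≈-0.527233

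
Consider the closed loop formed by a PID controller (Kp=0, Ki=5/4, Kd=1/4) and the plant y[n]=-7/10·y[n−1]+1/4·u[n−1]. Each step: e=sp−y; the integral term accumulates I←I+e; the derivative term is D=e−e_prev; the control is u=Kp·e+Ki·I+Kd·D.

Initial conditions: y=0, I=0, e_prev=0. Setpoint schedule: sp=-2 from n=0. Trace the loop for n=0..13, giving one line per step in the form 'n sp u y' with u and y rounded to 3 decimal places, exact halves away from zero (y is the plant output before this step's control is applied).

0 -2 -3.000 0.000
1 -2 -3.875 -0.750
2 -2 -6.084 -0.444
3 -2 -6.803 -1.210
4 -2 -8.517 -0.853
5 -2 -8.843 -1.532
6 -2 -10.188 -1.139
7 -2 -10.249 -1.750
8 -2 -11.334 -1.337
9 -2 -11.219 -1.897
10 -2 -12.118 -1.477
11 -2 -11.888 -1.996
12 -2 -12.655 -1.575
13 -2 -12.351 -2.061

(exact arithmetic carried between steps; '≈' marks a value shown rounded to 6 d.p. or computed from one; I and e_prev carry over from the previous line; the table rounds u and y to 3 d.p., halves away from zero)
n=0: y=0, sp=-2, e=sp−y=-2; I=-2, D=e−e_prev=-2; u=0·(-2)+5/4·(-2)+1/4·(-2)=-3; next y=-7/10·0+1/4·(-3)=-0.75
n=1: y=-0.75, sp=-2, e=sp−y=-1.25; I=-3.25, D=e−e_prev=0.75; u=0·(-1.25)+5/4·(-3.25)+1/4·0.75=-3.875; next y=-7/10·(-0.75)+1/4·(-3.875)=-0.44375
n=2: y=-0.44375, sp=-2, e=sp−y=-1.55625; I=-4.80625, D=e−e_prev=-0.30625; u=0·(-1.55625)+5/4·(-4.80625)+1/4·(-0.30625)=-6.084375; next y=-7/10·(-0.44375)+1/4·(-6.084375)≈-1.210469
n=3: y≈-1.210469, sp=-2, e=sp−y≈-0.789531; I≈-5.595781, D=e−e_prev≈0.766719; u=0·(-0.789531)+5/4·(-5.595781)+1/4·0.766719≈-6.803047; next y=-7/10·(-1.210469)+1/4·(-6.803047)≈-0.853434
n=4: y≈-0.853434, sp=-2, e=sp−y≈-1.146566; I≈-6.742348, D=e−e_prev≈-0.357035; u=0·(-1.146566)+5/4·(-6.742348)+1/4·(-0.357035)≈-8.517193; next y=-7/10·(-0.853434)+1/4·(-8.517193)≈-1.531895
n=5: y≈-1.531895, sp=-2, e=sp−y≈-0.468105; I≈-7.210453, D=e−e_prev≈0.678461; u=0·(-0.468105)+5/4·(-7.210453)+1/4·0.678461≈-8.843451; next y=-7/10·(-1.531895)+1/4·(-8.843451)≈-1.138536
n=6: y≈-1.138536, sp=-2, e=sp−y≈-0.861464; I≈-8.071917, D=e−e_prev≈-0.393359; u=0·(-0.861464)+5/4·(-8.071917)+1/4·(-0.393359)≈-10.188235; next y=-7/10·(-1.138536)+1/4·(-10.188235)≈-1.750083
n=7: y≈-1.750083, sp=-2, e=sp−y≈-0.249917; I≈-8.321833, D=e−e_prev≈0.611547; u=0·(-0.249917)+5/4·(-8.321833)+1/4·0.611547≈-10.249405; next y=-7/10·(-1.750083)+1/4·(-10.249405)≈-1.337293
n=8: y≈-1.337293, sp=-2, e=sp−y≈-0.662707; I≈-8.984540, D=e−e_prev≈-0.412791; u=0·(-0.662707)+5/4·(-8.984540)+1/4·(-0.412791)≈-11.333873; next y=-7/10·(-1.337293)+1/4·(-11.333873)≈-1.897363
n=9: y≈-1.897363, sp=-2, e=sp−y≈-0.102637; I≈-9.087177, D=e−e_prev≈0.560071; u=0·(-0.102637)+5/4·(-9.087177)+1/4·0.560071≈-11.218954; next y=-7/10·(-1.897363)+1/4·(-11.218954)≈-1.476584
n=10: y≈-1.476584, sp=-2, e=sp−y≈-0.523416; I≈-9.610593, D=e−e_prev≈-0.420779; u=0·(-0.523416)+5/4·(-9.610593)+1/4·(-0.420779)≈-12.118436; next y=-7/10·(-1.476584)+1/4·(-12.118436)≈-1.996000
n=11: y≈-1.996000, sp=-2, e=sp−y≈-0.004000; I≈-9.614593, D=e−e_prev≈0.519416; u=0·(-0.004000)+5/4·(-9.614593)+1/4·0.519416≈-11.888387; next y=-7/10·(-1.996000)+1/4·(-11.888387)≈-1.574897
n=12: y≈-1.574897, sp=-2, e=sp−y≈-0.425103; I≈-10.039696, D=e−e_prev≈-0.421104; u=0·(-0.425103)+5/4·(-10.039696)+1/4·(-0.421104)≈-12.654896; next y=-7/10·(-1.574897)+1/4·(-12.654896)≈-2.061296
n=13: y≈-2.061296, sp=-2, e=sp−y≈0.061296; I≈-9.978400, D=e−e_prev≈0.486400; u=0·0.061296+5/4·(-9.978400)+1/4·0.486400≈-12.351400; next y=-7/10·(-2.061296)+1/4·(-12.351400)≈-1.644942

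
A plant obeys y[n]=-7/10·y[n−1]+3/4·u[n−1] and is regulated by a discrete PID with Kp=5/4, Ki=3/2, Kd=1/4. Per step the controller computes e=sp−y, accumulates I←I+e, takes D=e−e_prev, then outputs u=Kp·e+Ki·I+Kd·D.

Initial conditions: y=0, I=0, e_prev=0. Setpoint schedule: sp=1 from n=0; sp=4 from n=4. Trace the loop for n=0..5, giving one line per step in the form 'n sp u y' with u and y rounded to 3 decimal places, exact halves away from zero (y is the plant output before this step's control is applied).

0 1 3.000 0.000
1 1 -2.500 2.250
2 1 13.288 -3.450
3 1 -28.954 12.381
4 4 95.221 -30.382
5 4 -233.843 92.683

(exact arithmetic carried between steps; '≈' marks a value shown rounded to 6 d.p. or computed from one; I and e_prev carry over from the previous line; the table rounds u and y to 3 d.p., halves away from zero)
n=0: y=0, sp=1, e=sp−y=1; I=1, D=e−e_prev=1; u=5/4·1+3/2·1+1/4·1=3; next y=-7/10·0+3/4·3=2.25
n=1: y=2.25, sp=1, e=sp−y=-1.25; I=-0.25, D=e−e_prev=-2.25; u=5/4·(-1.25)+3/2·(-0.25)+1/4·(-2.25)=-2.5; next y=-7/10·2.25+3/4·(-2.5)=-3.45
n=2: y=-3.45, sp=1, e=sp−y=4.45; I=4.2, D=e−e_prev=5.7; u=5/4·4.45+3/2·4.2+1/4·5.7=13.2875; next y=-7/10·(-3.45)+3/4·13.2875=12.380625
n=3: y=12.380625, sp=1, e=sp−y=-11.380625; I=-7.180625, D=e−e_prev=-15.830625; u=5/4·(-11.380625)+3/2·(-7.180625)+1/4·(-15.830625)=-28.954375; next y=-7/10·12.380625+3/4·(-28.954375)≈-30.382219
n=4: y≈-30.382219, sp=4, e=sp−y≈34.382219; I≈27.201594, D=e−e_prev≈45.762844; u=5/4·34.382219+3/2·27.201594+1/4·45.762844≈95.220875; next y=-7/10·(-30.382219)+3/4·95.220875≈92.683209
n=5: y≈92.683209, sp=4, e=sp−y≈-88.683209; I≈-61.481616, D=e−e_prev≈-123.065428; u=5/4·(-88.683209)+3/2·(-61.481616)+1/4·(-123.065428)≈-233.842792; next y=-7/10·92.683209+3/4·(-233.842792)≈-240.260341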